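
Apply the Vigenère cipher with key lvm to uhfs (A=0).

fcrd

Repeat the key across the message: lvml
u(20)+l(11): 31≡5 → f
h(7)+v(21): 28≡2 → c
f(5)+m(12): 17 → r
s(18)+l(11): 29≡3 → d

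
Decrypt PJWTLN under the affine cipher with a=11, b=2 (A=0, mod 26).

NDQLPB

The inverse of 11 mod 26 is 19, since 11·19=209≡1. Apply D(y)=19·(y−2) mod 26:
P(15): 19·(15−2)=247≡13 → N
J(9): 19·(9−2)=133≡3 → D
W(22): 19·(22−2)=380≡16 → Q
T(19): 19·(19−2)=323≡11 → L
L(11): 19·(11−2)=171≡15 → P
N(13): 19·(13−2)=209≡1 → B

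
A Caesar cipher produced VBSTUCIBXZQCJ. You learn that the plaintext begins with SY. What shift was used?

From the crib: V(21)−S(18)=3, so the shift is 3.

3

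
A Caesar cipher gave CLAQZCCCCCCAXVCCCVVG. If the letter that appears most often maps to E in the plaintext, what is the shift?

24

The most frequent ciphertext letter is C (appears 10 times).
C is position 2; E is position 4.
Shift = -2≡24.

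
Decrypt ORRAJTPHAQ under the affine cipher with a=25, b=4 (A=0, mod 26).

QNNEVLPXEO

The inverse of 25 mod 26 is 25, since 25·25=625≡1. Apply D(y)=25·(y−4) mod 26:
O(14): 25·(14−4)=250≡16 → Q
R(17): 25·(17−4)=325≡13 → N
R(17): 25·(17−4)=325≡13 → N
A(0): 25·(0−4)=-100≡4 → E
J(9): 25·(9−4)=125≡21 → V
T(19): 25·(19−4)=375≡11 → L
P(15): 25·(15−4)=275≡15 → P
H(7): 25·(7−4)=75≡23 → X
A(0): 25·(0−4)=-100≡4 → E
Q(16): 25·(16−4)=300≡14 → O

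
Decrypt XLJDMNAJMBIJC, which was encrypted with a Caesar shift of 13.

KYWQZANWZOVWP

X(23): 23−13=10 → K
L(11): 11−13=-2≡24 → Y
J(9): 9−13=-4≡22 → W
D(3): 3−13=-10≡16 → Q
M(12): 12−13=-1≡25 → Z
N(13): 13−13=0 → A
A(0): 0−13=-13≡13 → N
J(9): 9−13=-4≡22 → W
M(12): 12−13=-1≡25 → Z
B(1): 1−13=-12≡14 → O
I(8): 8−13=-5≡21 → V
J(9): 9−13=-4≡22 → W
C(2): 2−13=-11≡15 → P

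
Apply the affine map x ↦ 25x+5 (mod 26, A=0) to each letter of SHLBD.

NYUEC

S(18): 25·18+5=455≡13 → N
H(7): 25·7+5=180≡24 → Y
L(11): 25·11+5=280≡20 → U
B(1): 25·1+5=30≡4 → E
D(3): 25·3+5=80≡2 → C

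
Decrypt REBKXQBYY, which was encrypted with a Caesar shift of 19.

R(17): 17−19=-2≡24 → Y
E(4): 4−19=-15≡11 → L
B(1): 1−19=-18≡8 → I
K(10): 10−19=-9≡17 → R
X(23): 23−19=4 → E
Q(16): 16−19=-3≡23 → X
B(1): 1−19=-18≡8 → I
Y(24): 24−19=5 → F
Y(24): 24−19=5 → F

YLIREXIFF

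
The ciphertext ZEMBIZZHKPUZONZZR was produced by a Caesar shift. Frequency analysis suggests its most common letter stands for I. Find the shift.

17

The most frequent ciphertext letter is Z (appears 6 times).
Z is position 25; I is position 8.
Shift = 17.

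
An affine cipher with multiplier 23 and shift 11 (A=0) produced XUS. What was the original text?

WXP

The inverse of 23 mod 26 is 17, since 23·17=391≡1. Apply D(y)=17·(y−11) mod 26:
X(23): 17·(23−11)=204≡22 → W
U(20): 17·(20−11)=153≡23 → X
S(18): 17·(18−11)=119≡15 → P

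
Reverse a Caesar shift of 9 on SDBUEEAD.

JUSLVVRU

S(18): 18−9=9 → J
D(3): 3−9=-6≡20 → U
B(1): 1−9=-8≡18 → S
U(20): 20−9=11 → L
E(4): 4−9=-5≡21 → V
E(4): 4−9=-5≡21 → V
A(0): 0−9=-9≡17 → R
D(3): 3−9=-6≡20 → U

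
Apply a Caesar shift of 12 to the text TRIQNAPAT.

T(19): 19+12=31≡5 → F
R(17): 17+12=29≡3 → D
I(8): 8+12=20 → U
Q(16): 16+12=28≡2 → C
N(13): 13+12=25 → Z
A(0): 0+12=12 → M
P(15): 15+12=27≡1 → B
A(0): 0+12=12 → M
T(19): 19+12=31≡5 → F

FDUCZMBMF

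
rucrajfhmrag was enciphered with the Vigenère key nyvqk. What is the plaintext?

Repeat the key across the ciphertext: nyvqknyvqkny
r(17)−n(13): 4 → e
u(20)−y(24): -4≡22 → w
c(2)−v(21): -19≡7 → h
r(17)−q(16): 1 → b
a(0)−k(10): -10≡16 → q
j(9)−n(13): -4≡22 → w
f(5)−y(24): -19≡7 → h
h(7)−v(21): -14≡12 → m
m(12)−q(16): -4≡22 → w
r(17)−k(10): 7 → h
a(0)−n(13): -13≡13 → n
g(6)−y(24): -18≡8 → i

ewhbqwhmwhni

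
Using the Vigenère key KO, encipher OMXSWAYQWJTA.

YAHGGOIEGXDO

Repeat the key across the message: KOKOKOKOKOKO
O(14)+K(10): 24 → Y
M(12)+O(14): 26≡0 → A
X(23)+K(10): 33≡7 → H
S(18)+O(14): 32≡6 → G
W(22)+K(10): 32≡6 → G
A(0)+O(14): 14 → O
Y(24)+K(10): 34≡8 → I
Q(16)+O(14): 30≡4 → E
W(22)+K(10): 32≡6 → G
J(9)+O(14): 23 → X
T(19)+K(10): 29≡3 → D
A(0)+O(14): 14 → O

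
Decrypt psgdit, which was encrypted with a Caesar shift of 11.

p(15): 15−11=4 → e
s(18): 18−11=7 → h
g(6): 6−11=-5≡21 → v
d(3): 3−11=-8≡18 → s
i(8): 8−11=-3≡23 → x
t(19): 19−11=8 → i

ehvsxi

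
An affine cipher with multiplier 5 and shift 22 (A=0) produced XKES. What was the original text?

VIMU

The inverse of 5 mod 26 is 21, since 5·21=105≡1. Apply D(y)=21·(y−22) mod 26:
X(23): 21·(23−22)=21 → V
K(10): 21·(10−22)=-252≡8 → I
E(4): 21·(4−22)=-378≡12 → M
S(18): 21·(18−22)=-84≡20 → U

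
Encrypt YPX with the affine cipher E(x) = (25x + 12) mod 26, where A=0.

Y(24): 25·24+12=612≡14 → O
P(15): 25·15+12=387≡23 → X
X(23): 25·23+12=587≡15 → P

OXP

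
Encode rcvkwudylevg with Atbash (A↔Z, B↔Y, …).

r(17) → i(8)
c(2) → x(23)
v(21) → e(4)
k(10) → p(15)
w(22) → d(3)
u(20) → f(5)
d(3) → w(22)
y(24) → b(1)
l(11) → o(14)
e(4) → v(21)
v(21) → e(4)
g(6) → t(19)

ixepdfwbovet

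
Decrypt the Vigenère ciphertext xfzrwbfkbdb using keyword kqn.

npmhgovuotl

Repeat the key across the ciphertext: kqnkqnkqnkq
x(23)−k(10): 13 → n
f(5)−q(16): -11≡15 → p
z(25)−n(13): 12 → m
r(17)−k(10): 7 → h
w(22)−q(16): 6 → g
b(1)−n(13): -12≡14 → o
f(5)−k(10): -5≡21 → v
k(10)−q(16): -6≡20 → u
b(1)−n(13): -12≡14 → o
d(3)−k(10): -7≡19 → t
b(1)−q(16): -15≡11 → l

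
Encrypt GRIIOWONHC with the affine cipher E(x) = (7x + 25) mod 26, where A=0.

G(6): 7·6+25=67≡15 → P
R(17): 7·17+25=144≡14 → O
I(8): 7·8+25=81≡3 → D
I(8): 7·8+25=81≡3 → D
O(14): 7·14+25=123≡19 → T
W(22): 7·22+25=179≡23 → X
O(14): 7·14+25=123≡19 → T
N(13): 7·13+25=116≡12 → M
H(7): 7·7+25=74≡22 → W
C(2): 7·2+25=39≡13 → N

PODDTXTMWN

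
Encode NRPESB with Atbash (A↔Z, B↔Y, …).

MIKVHY

N(13) → M(12)
R(17) → I(8)
P(15) → K(10)
E(4) → V(21)
S(18) → H(7)
B(1) → Y(24)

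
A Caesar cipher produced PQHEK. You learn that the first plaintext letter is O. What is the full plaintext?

OPGDJ

From the crib: P(15)−O(14)=1, so the shift is 1.
Subtract 1 from each ciphertext letter:
P(15): 15−1=14 → O
Q(16): 16−1=15 → P
H(7): 7−1=6 → G
E(4): 4−1=3 → D
K(10): 10−1=9 → J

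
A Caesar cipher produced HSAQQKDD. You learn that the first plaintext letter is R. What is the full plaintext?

From the crib: H(7)−R(17)=-10≡16, so the shift is 16.
Subtract 16 from each ciphertext letter:
H(7): 7−16=-9≡17 → R
S(18): 18−16=2 → C
A(0): 0−16=-16≡10 → K
Q(16): 16−16=0 → A
Q(16): 16−16=0 → A
K(10): 10−16=-6≡20 → U
D(3): 3−16=-13≡13 → N
D(3): 3−16=-13≡13 → N

RCKAAUNN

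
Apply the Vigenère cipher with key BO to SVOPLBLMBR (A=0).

TJPDMPMACF

Repeat the key across the message: BOBOBOBOBO
S(18)+B(1): 19 → T
V(21)+O(14): 35≡9 → J
O(14)+B(1): 15 → P
P(15)+O(14): 29≡3 → D
L(11)+B(1): 12 → M
B(1)+O(14): 15 → P
L(11)+B(1): 12 → M
M(12)+O(14): 26≡0 → A
B(1)+B(1): 2 → C
R(17)+O(14): 31≡5 → F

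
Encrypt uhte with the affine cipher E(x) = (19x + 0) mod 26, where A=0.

qdxy

u(20): 19·20+0=380≡16 → q
h(7): 19·7+0=133≡3 → d
t(19): 19·19+0=361≡23 → x
e(4): 19·4+0=76≡24 → y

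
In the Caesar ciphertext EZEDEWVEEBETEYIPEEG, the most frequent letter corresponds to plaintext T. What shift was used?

The most frequent ciphertext letter is E (appears 9 times).
E is position 4; T is position 19.
Shift = -15≡11.

11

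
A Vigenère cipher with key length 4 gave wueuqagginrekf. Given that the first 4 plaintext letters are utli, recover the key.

cbtm

Subtract each crib letter from the matching ciphertext letter (mod 26):
w(22)−u(20)=2 → c
u(20)−t(19)=1 → b
e(4)−l(11)=-7≡19 → t
u(20)−i(8)=12 → m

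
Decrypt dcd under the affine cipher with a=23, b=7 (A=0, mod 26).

The inverse of 23 mod 26 is 17, since 23·17=391≡1. Apply D(y)=17·(y−7) mod 26:
d(3): 17·(3−7)=-68≡10 → k
c(2): 17·(2−7)=-85≡19 → t
d(3): 17·(3−7)=-68≡10 → k

ktk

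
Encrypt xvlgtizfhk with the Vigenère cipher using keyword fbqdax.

cwbjtfegxn

Repeat the key across the message: fbqdaxfbqd
x(23)+f(5): 28≡2 → c
v(21)+b(1): 22 → w
l(11)+q(16): 27≡1 → b
g(6)+d(3): 9 → j
t(19)+a(0): 19 → t
i(8)+x(23): 31≡5 → f
z(25)+f(5): 30≡4 → e
f(5)+b(1): 6 → g
h(7)+q(16): 23 → x
k(10)+d(3): 13 → n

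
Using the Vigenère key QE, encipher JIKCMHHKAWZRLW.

ZMAGCLXOQAPVBA

Repeat the key across the message: QEQEQEQEQEQEQE
J(9)+Q(16): 25 → Z
I(8)+E(4): 12 → M
K(10)+Q(16): 26≡0 → A
C(2)+E(4): 6 → G
M(12)+Q(16): 28≡2 → C
H(7)+E(4): 11 → L
H(7)+Q(16): 23 → X
K(10)+E(4): 14 → O
A(0)+Q(16): 16 → Q
W(22)+E(4): 26≡0 → A
Z(25)+Q(16): 41≡15 → P
R(17)+E(4): 21 → V
L(11)+Q(16): 27≡1 → B
W(22)+E(4): 26≡0 → A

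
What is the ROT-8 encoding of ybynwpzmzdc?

y(24): 24+8=32≡6 → g
b(1): 1+8=9 → j
y(24): 24+8=32≡6 → g
n(13): 13+8=21 → v
w(22): 22+8=30≡4 → e
p(15): 15+8=23 → x
z(25): 25+8=33≡7 → h
m(12): 12+8=20 → u
z(25): 25+8=33≡7 → h
d(3): 3+8=11 → l
c(2): 2+8=10 → k

gjgvexhuhlk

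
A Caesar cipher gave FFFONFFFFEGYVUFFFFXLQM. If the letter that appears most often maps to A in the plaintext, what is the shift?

5

The most frequent ciphertext letter is F (appears 11 times).
F is position 5; A is position 0.
Shift = 5.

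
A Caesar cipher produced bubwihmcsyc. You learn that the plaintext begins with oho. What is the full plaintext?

ohojvuzpflp

From the crib: b(1)−o(14)=-13≡13, so the shift is 13.
Subtract 13 from each ciphertext letter:
b(1): 1−13=-12≡14 → o
u(20): 20−13=7 → h
b(1): 1−13=-12≡14 → o
w(22): 22−13=9 → j
i(8): 8−13=-5≡21 → v
h(7): 7−13=-6≡20 → u
m(12): 12−13=-1≡25 → z
c(2): 2−13=-11≡15 → p
s(18): 18−13=5 → f
y(24): 24−13=11 → l
c(2): 2−13=-11≡15 → p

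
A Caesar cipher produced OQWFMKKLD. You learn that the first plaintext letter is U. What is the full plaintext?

UWCLSQQRJ

From the crib: O(14)−U(20)=-6≡20, so the shift is 20.
Subtract 20 from each ciphertext letter:
O(14): 14−20=-6≡20 → U
Q(16): 16−20=-4≡22 → W
W(22): 22−20=2 → C
F(5): 5−20=-15≡11 → L
M(12): 12−20=-8≡18 → S
K(10): 10−20=-10≡16 → Q
K(10): 10−20=-10≡16 → Q
L(11): 11−20=-9≡17 → R
D(3): 3−20=-17≡9 → J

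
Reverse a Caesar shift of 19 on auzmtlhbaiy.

hbgtasoihpf

a(0): 0−19=-19≡7 → h
u(20): 20−19=1 → b
z(25): 25−19=6 → g
m(12): 12−19=-7≡19 → t
t(19): 19−19=0 → a
l(11): 11−19=-8≡18 → s
h(7): 7−19=-12≡14 → o
b(1): 1−19=-18≡8 → i
a(0): 0−19=-19≡7 → h
i(8): 8−19=-11≡15 → p
y(24): 24−19=5 → f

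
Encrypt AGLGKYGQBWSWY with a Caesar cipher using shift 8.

IOTOSGOYJEAEG

A(0): 0+8=8 → I
G(6): 6+8=14 → O
L(11): 11+8=19 → T
G(6): 6+8=14 → O
K(10): 10+8=18 → S
Y(24): 24+8=32≡6 → G
G(6): 6+8=14 → O
Q(16): 16+8=24 → Y
B(1): 1+8=9 → J
W(22): 22+8=30≡4 → E
S(18): 18+8=26≡0 → A
W(22): 22+8=30≡4 → E
Y(24): 24+8=32≡6 → G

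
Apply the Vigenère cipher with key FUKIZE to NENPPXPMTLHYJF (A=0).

SYXXOBUGDTGCOZ

Repeat the key across the message: FUKIZEFUKIZEFU
N(13)+F(5): 18 → S
E(4)+U(20): 24 → Y
N(13)+K(10): 23 → X
P(15)+I(8): 23 → X
P(15)+Z(25): 40≡14 → O
X(23)+E(4): 27≡1 → B
P(15)+F(5): 20 → U
M(12)+U(20): 32≡6 → G
T(19)+K(10): 29≡3 → D
L(11)+I(8): 19 → T
H(7)+Z(25): 32≡6 → G
Y(24)+E(4): 28≡2 → C
J(9)+F(5): 14 → O
F(5)+U(20): 25 → Z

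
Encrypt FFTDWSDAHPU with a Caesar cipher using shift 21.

AAOYRNYVCKP

F(5): 5+21=26≡0 → A
F(5): 5+21=26≡0 → A
T(19): 19+21=40≡14 → O
D(3): 3+21=24 → Y
W(22): 22+21=43≡17 → R
S(18): 18+21=39≡13 → N
D(3): 3+21=24 → Y
A(0): 0+21=21 → V
H(7): 7+21=28≡2 → C
P(15): 15+21=36≡10 → K
U(20): 20+21=41≡15 → P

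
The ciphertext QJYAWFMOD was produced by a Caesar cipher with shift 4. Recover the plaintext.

Q(16): 16−4=12 → M
J(9): 9−4=5 → F
Y(24): 24−4=20 → U
A(0): 0−4=-4≡22 → W
W(22): 22−4=18 → S
F(5): 5−4=1 → B
M(12): 12−4=8 → I
O(14): 14−4=10 → K
D(3): 3−4=-1≡25 → Z

MFUWSBIKZ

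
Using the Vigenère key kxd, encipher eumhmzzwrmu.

Repeat the key across the message: kxdkxdkxdkx
e(4)+k(10): 14 → o
u(20)+x(23): 43≡17 → r
m(12)+d(3): 15 → p
h(7)+k(10): 17 → r
m(12)+x(23): 35≡9 → j
z(25)+d(3): 28≡2 → c
z(25)+k(10): 35≡9 → j
w(22)+x(23): 45≡19 → t
r(17)+d(3): 20 → u
m(12)+k(10): 22 → w
u(20)+x(23): 43≡17 → r

orprjcjtuwr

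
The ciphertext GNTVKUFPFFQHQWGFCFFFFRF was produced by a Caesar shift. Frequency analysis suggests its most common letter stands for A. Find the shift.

5

The most frequent ciphertext letter is F (appears 9 times).
F is position 5; A is position 0.
Shift = 5.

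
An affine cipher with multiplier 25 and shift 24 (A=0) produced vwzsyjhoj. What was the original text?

dczgaprkp

The inverse of 25 mod 26 is 25, since 25·25=625≡1. Apply D(y)=25·(y−24) mod 26:
v(21): 25·(21−24)=-75≡3 → d
w(22): 25·(22−24)=-50≡2 → c
z(25): 25·(25−24)=25 → z
s(18): 25·(18−24)=-150≡6 → g
y(24): 25·(24−24)=0 → a
j(9): 25·(9−24)=-375≡15 → p
h(7): 25·(7−24)=-425≡17 → r
o(14): 25·(14−24)=-250≡10 → k
j(9): 25·(9−24)=-375≡15 → p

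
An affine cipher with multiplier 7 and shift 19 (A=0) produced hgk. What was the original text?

The inverse of 7 mod 26 is 15, since 7·15=105≡1. Apply D(y)=15·(y−19) mod 26:
h(7): 15·(7−19)=-180≡2 → c
g(6): 15·(6−19)=-195≡13 → n
k(10): 15·(10−19)=-135≡21 → v

cnv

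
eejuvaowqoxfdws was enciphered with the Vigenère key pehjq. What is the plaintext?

Repeat the key across the ciphertext: pehjqpehjqpehjq
e(4)−p(15): -11≡15 → p
e(4)−e(4): 0 → a
j(9)−h(7): 2 → c
u(20)−j(9): 11 → l
v(21)−q(16): 5 → f
a(0)−p(15): -15≡11 → l
o(14)−e(4): 10 → k
w(22)−h(7): 15 → p
q(16)−j(9): 7 → h
o(14)−q(16): -2≡24 → y
x(23)−p(15): 8 → i
f(5)−e(4): 1 → b
d(3)−h(7): -4≡22 → w
w(22)−j(9): 13 → n
s(18)−q(16): 2 → c

paclflkphyibwnc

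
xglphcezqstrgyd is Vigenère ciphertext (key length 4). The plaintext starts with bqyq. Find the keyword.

Subtract each crib letter from the matching ciphertext letter (mod 26):
x(23)−b(1)=22 → w
g(6)−q(16)=-10≡16 → q
l(11)−y(24)=-13≡13 → n
p(15)−q(16)=-1≡25 → z

wqnz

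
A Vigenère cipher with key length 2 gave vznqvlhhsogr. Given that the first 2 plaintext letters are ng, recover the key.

it

Subtract each crib letter from the matching ciphertext letter (mod 26):
v(21)−n(13)=8 → i
z(25)−g(6)=19 → t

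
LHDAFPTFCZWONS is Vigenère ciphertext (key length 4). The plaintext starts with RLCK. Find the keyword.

Subtract each crib letter from the matching ciphertext letter (mod 26):
L(11)−R(17)=-6≡20 → U
H(7)−L(11)=-4≡22 → W
D(3)−C(2)=1 → B
A(0)−K(10)=-10≡16 → Q

UWBQ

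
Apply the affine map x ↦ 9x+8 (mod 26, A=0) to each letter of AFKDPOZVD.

IBUJNEZPJ

A(0): 9·0+8=8 → I
F(5): 9·5+8=53≡1 → B
K(10): 9·10+8=98≡20 → U
D(3): 9·3+8=35≡9 → J
P(15): 9·15+8=143≡13 → N
O(14): 9·14+8=134≡4 → E
Z(25): 9·25+8=233≡25 → Z
V(21): 9·21+8=197≡15 → P
D(3): 9·3+8=35≡9 → J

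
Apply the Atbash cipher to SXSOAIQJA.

S(18) → H(7)
X(23) → C(2)
S(18) → H(7)
O(14) → L(11)
A(0) → Z(25)
I(8) → R(17)
Q(16) → J(9)
J(9) → Q(16)
A(0) → Z(25)

HCHLZRJQZ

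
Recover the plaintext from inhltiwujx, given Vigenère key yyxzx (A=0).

kpkmwkyxka

Repeat the key across the ciphertext: yyxzxyyxzx
i(8)−y(24): -16≡10 → k
n(13)−y(24): -11≡15 → p
h(7)−x(23): -16≡10 → k
l(11)−z(25): -14≡12 → m
t(19)−x(23): -4≡22 → w
i(8)−y(24): -16≡10 → k
w(22)−y(24): -2≡24 → y
u(20)−x(23): -3≡23 → x
j(9)−z(25): -16≡10 → k
x(23)−x(23): 0 → a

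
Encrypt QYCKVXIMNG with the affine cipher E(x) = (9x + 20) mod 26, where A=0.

ICMGBTOYHW

Q(16): 9·16+20=164≡8 → I
Y(24): 9·24+20=236≡2 → C
C(2): 9·2+20=38≡12 → M
K(10): 9·10+20=110≡6 → G
V(21): 9·21+20=209≡1 → B
X(23): 9·23+20=227≡19 → T
I(8): 9·8+20=92≡14 → O
M(12): 9·12+20=128≡24 → Y
N(13): 9·13+20=137≡7 → H
G(6): 9·6+20=74≡22 → W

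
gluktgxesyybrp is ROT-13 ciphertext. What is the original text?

tyhxgtkrflloec

g(6): 6−13=-7≡19 → t
l(11): 11−13=-2≡24 → y
u(20): 20−13=7 → h
k(10): 10−13=-3≡23 → x
t(19): 19−13=6 → g
g(6): 6−13=-7≡19 → t
x(23): 23−13=10 → k
e(4): 4−13=-9≡17 → r
s(18): 18−13=5 → f
y(24): 24−13=11 → l
y(24): 24−13=11 → l
b(1): 1−13=-12≡14 → o
r(17): 17−13=4 → e
p(15): 15−13=2 → c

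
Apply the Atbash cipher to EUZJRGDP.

E(4) → V(21)
U(20) → F(5)
Z(25) → A(0)
J(9) → Q(16)
R(17) → I(8)
G(6) → T(19)
D(3) → W(22)
P(15) → K(10)

VFAQITWK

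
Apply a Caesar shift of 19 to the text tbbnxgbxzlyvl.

t(19): 19+19=38≡12 → m
b(1): 1+19=20 → u
b(1): 1+19=20 → u
n(13): 13+19=32≡6 → g
x(23): 23+19=42≡16 → q
g(6): 6+19=25 → z
b(1): 1+19=20 → u
x(23): 23+19=42≡16 → q
z(25): 25+19=44≡18 → s
l(11): 11+19=30≡4 → e
y(24): 24+19=43≡17 → r
v(21): 21+19=40≡14 → o
l(11): 11+19=30≡4 → e

muugqzuqseroe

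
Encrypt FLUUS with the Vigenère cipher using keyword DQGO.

IBAIV

Repeat the key across the message: DQGOD
F(5)+D(3): 8 → I
L(11)+Q(16): 27≡1 → B
U(20)+G(6): 26≡0 → A
U(20)+O(14): 34≡8 → I
S(18)+D(3): 21 → V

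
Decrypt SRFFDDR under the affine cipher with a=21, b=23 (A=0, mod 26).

BWOOEEW

The inverse of 21 mod 26 is 5, since 21·5=105≡1. Apply D(y)=5·(y−23) mod 26:
S(18): 5·(18−23)=-25≡1 → B
R(17): 5·(17−23)=-30≡22 → W
F(5): 5·(5−23)=-90≡14 → O
F(5): 5·(5−23)=-90≡14 → O
D(3): 5·(3−23)=-100≡4 → E
D(3): 5·(3−23)=-100≡4 → E
R(17): 5·(17−23)=-30≡22 → W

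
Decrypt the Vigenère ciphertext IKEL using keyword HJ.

BBXC

Repeat the key across the ciphertext: HJHJ
I(8)−H(7): 1 → B
K(10)−J(9): 1 → B
E(4)−H(7): -3≡23 → X
L(11)−J(9): 2 → C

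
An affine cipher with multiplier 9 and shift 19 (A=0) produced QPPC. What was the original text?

The inverse of 9 mod 26 is 3, since 9·3=27≡1. Apply D(y)=3·(y−19) mod 26:
Q(16): 3·(16−19)=-9≡17 → R
P(15): 3·(15−19)=-12≡14 → O
P(15): 3·(15−19)=-12≡14 → O
C(2): 3·(2−19)=-51≡1 → B

ROOB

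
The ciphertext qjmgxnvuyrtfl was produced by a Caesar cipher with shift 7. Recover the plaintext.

q(16): 16−7=9 → j
j(9): 9−7=2 → c
m(12): 12−7=5 → f
g(6): 6−7=-1≡25 → z
x(23): 23−7=16 → q
n(13): 13−7=6 → g
v(21): 21−7=14 → o
u(20): 20−7=13 → n
y(24): 24−7=17 → r
r(17): 17−7=10 → k
t(19): 19−7=12 → m
f(5): 5−7=-2≡24 → y
l(11): 11−7=4 → e

jcfzqgonrkmye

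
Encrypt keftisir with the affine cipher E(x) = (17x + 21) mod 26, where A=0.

k(10): 17·10+21=191≡9 → j
e(4): 17·4+21=89≡11 → l
f(5): 17·5+21=106≡2 → c
t(19): 17·19+21=344≡6 → g
i(8): 17·8+21=157≡1 → b
s(18): 17·18+21=327≡15 → p
i(8): 17·8+21=157≡1 → b
r(17): 17·17+21=310≡24 → y

jlcgbpby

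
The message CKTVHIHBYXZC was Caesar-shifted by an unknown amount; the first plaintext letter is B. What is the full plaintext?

BJSUGHGAXWYB

From the crib: C(2)−B(1)=1, so the shift is 1.
Subtract 1 from each ciphertext letter:
C(2): 2−1=1 → B
K(10): 10−1=9 → J
T(19): 19−1=18 → S
V(21): 21−1=20 → U
H(7): 7−1=6 → G
I(8): 8−1=7 → H
H(7): 7−1=6 → G
B(1): 1−1=0 → A
Y(24): 24−1=23 → X
X(23): 23−1=22 → W
Z(25): 25−1=24 → Y
C(2): 2−1=1 → B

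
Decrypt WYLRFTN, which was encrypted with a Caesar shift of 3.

W(22): 22−3=19 → T
Y(24): 24−3=21 → V
L(11): 11−3=8 → I
R(17): 17−3=14 → O
F(5): 5−3=2 → C
T(19): 19−3=16 → Q
N(13): 13−3=10 → K

TVIOCQK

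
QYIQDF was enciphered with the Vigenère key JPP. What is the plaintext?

HJTHOQ

Repeat the key across the ciphertext: JPPJPP
Q(16)−J(9): 7 → H
Y(24)−P(15): 9 → J
I(8)−P(15): -7≡19 → T
Q(16)−J(9): 7 → H
D(3)−P(15): -12≡14 → O
F(5)−P(15): -10≡16 → Q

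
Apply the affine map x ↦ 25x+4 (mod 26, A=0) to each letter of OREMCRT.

O(14): 25·14+4=354≡16 → Q
R(17): 25·17+4=429≡13 → N
E(4): 25·4+4=104≡0 → A
M(12): 25·12+4=304≡18 → S
C(2): 25·2+4=54≡2 → C
R(17): 25·17+4=429≡13 → N
T(19): 25·19+4=479≡11 → L

QNASCNL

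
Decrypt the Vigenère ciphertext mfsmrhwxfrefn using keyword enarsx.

issvzkskfamij

Repeat the key across the ciphertext: enarsxenarsxe
m(12)−e(4): 8 → i
f(5)−n(13): -8≡18 → s
s(18)−a(0): 18 → s
m(12)−r(17): -5≡21 → v
r(17)−s(18): -1≡25 → z
h(7)−x(23): -16≡10 → k
w(22)−e(4): 18 → s
x(23)−n(13): 10 → k
f(5)−a(0): 5 → f
r(17)−r(17): 0 → a
e(4)−s(18): -14≡12 → m
f(5)−x(23): -18≡8 → i
n(13)−e(4): 9 → j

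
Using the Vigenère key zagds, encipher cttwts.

Repeat the key across the message: zagdsz
c(2)+z(25): 27≡1 → b
t(19)+a(0): 19 → t
t(19)+g(6): 25 → z
w(22)+d(3): 25 → z
t(19)+s(18): 37≡11 → l
s(18)+z(25): 43≡17 → r

btzzlr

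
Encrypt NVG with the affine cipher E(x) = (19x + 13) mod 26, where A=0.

N(13): 19·13+13=260≡0 → A
V(21): 19·21+13=412≡22 → W
G(6): 19·6+13=127≡23 → X

AWX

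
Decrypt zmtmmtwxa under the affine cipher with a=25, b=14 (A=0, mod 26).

The inverse of 25 mod 26 is 25, since 25·25=625≡1. Apply D(y)=25·(y−14) mod 26:
z(25): 25·(25−14)=275≡15 → p
m(12): 25·(12−14)=-50≡2 → c
t(19): 25·(19−14)=125≡21 → v
m(12): 25·(12−14)=-50≡2 → c
m(12): 25·(12−14)=-50≡2 → c
t(19): 25·(19−14)=125≡21 → v
w(22): 25·(22−14)=200≡18 → s
x(23): 25·(23−14)=225≡17 → r
a(0): 25·(0−14)=-350≡14 → o

pcvccvsro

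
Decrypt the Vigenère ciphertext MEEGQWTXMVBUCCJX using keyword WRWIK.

QNIYGACBELFDGUZB

Repeat the key across the ciphertext: WRWIKWRWIKWRWIKW
M(12)−W(22): -10≡16 → Q
E(4)−R(17): -13≡13 → N
E(4)−W(22): -18≡8 → I
G(6)−I(8): -2≡24 → Y
Q(16)−K(10): 6 → G
W(22)−W(22): 0 → A
T(19)−R(17): 2 → C
X(23)−W(22): 1 → B
M(12)−I(8): 4 → E
V(21)−K(10): 11 → L
B(1)−W(22): -21≡5 → F
U(20)−R(17): 3 → D
C(2)−W(22): -20≡6 → G
C(2)−I(8): -6≡20 → U
J(9)−K(10): -1≡25 → Z
X(23)−W(22): 1 → B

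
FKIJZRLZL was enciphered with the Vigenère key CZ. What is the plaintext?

DLGKXSJAJ

Repeat the key across the ciphertext: CZCZCZCZC
F(5)−C(2): 3 → D
K(10)−Z(25): -15≡11 → L
I(8)−C(2): 6 → G
J(9)−Z(25): -16≡10 → K
Z(25)−C(2): 23 → X
R(17)−Z(25): -8≡18 → S
L(11)−C(2): 9 → J
Z(25)−Z(25): 0 → A
L(11)−C(2): 9 → J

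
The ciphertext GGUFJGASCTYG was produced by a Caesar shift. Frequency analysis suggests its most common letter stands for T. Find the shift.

The most frequent ciphertext letter is G (appears 4 times).
G is position 6; T is position 19.
Shift = -13≡13.

13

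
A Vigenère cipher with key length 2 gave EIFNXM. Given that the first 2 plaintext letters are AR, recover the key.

Subtract each crib letter from the matching ciphertext letter (mod 26):
E(4)−A(0)=4 → E
I(8)−R(17)=-9≡17 → R

ER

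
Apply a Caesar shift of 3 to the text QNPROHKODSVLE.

Q(16): 16+3=19 → T
N(13): 13+3=16 → Q
P(15): 15+3=18 → S
R(17): 17+3=20 → U
O(14): 14+3=17 → R
H(7): 7+3=10 → K
K(10): 10+3=13 → N
O(14): 14+3=17 → R
D(3): 3+3=6 → G
S(18): 18+3=21 → V
V(21): 21+3=24 → Y
L(11): 11+3=14 → O
E(4): 4+3=7 → H

TQSURKNRGVYOH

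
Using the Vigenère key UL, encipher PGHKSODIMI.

Repeat the key across the message: ULULULULUL
P(15)+U(20): 35≡9 → J
G(6)+L(11): 17 → R
H(7)+U(20): 27≡1 → B
K(10)+L(11): 21 → V
S(18)+U(20): 38≡12 → M
O(14)+L(11): 25 → Z
D(3)+U(20): 23 → X
I(8)+L(11): 19 → T
M(12)+U(20): 32≡6 → G
I(8)+L(11): 19 → T

JRBVMZXTGT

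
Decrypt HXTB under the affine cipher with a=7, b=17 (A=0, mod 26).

GMEU

The inverse of 7 mod 26 is 15, since 7·15=105≡1. Apply D(y)=15·(y−17) mod 26:
H(7): 15·(7−17)=-150≡6 → G
X(23): 15·(23−17)=90≡12 → M
T(19): 15·(19−17)=30≡4 → E
B(1): 15·(1−17)=-240≡20 → U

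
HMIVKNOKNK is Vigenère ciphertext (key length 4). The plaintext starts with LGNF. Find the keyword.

Subtract each crib letter from the matching ciphertext letter (mod 26):
H(7)−L(11)=-4≡22 → W
M(12)−G(6)=6 → G
I(8)−N(13)=-5≡21 → V
V(21)−F(5)=16 → Q

WGVQ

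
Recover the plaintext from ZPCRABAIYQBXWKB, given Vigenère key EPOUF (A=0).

Repeat the key across the ciphertext: EPOUFEPOUFEPOUF
Z(25)−E(4): 21 → V
P(15)−P(15): 0 → A
C(2)−O(14): -12≡14 → O
R(17)−U(20): -3≡23 → X
A(0)−F(5): -5≡21 → V
B(1)−E(4): -3≡23 → X
A(0)−P(15): -15≡11 → L
I(8)−O(14): -6≡20 → U
Y(24)−U(20): 4 → E
Q(16)−F(5): 11 → L
B(1)−E(4): -3≡23 → X
X(23)−P(15): 8 → I
W(22)−O(14): 8 → I
K(10)−U(20): -10≡16 → Q
B(1)−F(5): -4≡22 → W

VAOXVXLUELXIIQW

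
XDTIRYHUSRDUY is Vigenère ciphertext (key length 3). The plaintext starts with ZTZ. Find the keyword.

YKU

Subtract each crib letter from the matching ciphertext letter (mod 26):
X(23)−Z(25)=-2≡24 → Y
D(3)−T(19)=-16≡10 → K
T(19)−Z(25)=-6≡20 → U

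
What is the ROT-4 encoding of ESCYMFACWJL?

IWGCQJEGANP

E(4): 4+4=8 → I
S(18): 18+4=22 → W
C(2): 2+4=6 → G
Y(24): 24+4=28≡2 → C
M(12): 12+4=16 → Q
F(5): 5+4=9 → J
A(0): 0+4=4 → E
C(2): 2+4=6 → G
W(22): 22+4=26≡0 → A
J(9): 9+4=13 → N
L(11): 11+4=15 → P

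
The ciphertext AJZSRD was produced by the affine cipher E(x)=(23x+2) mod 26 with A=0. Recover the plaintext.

The inverse of 23 mod 26 is 17, since 23·17=391≡1. Apply D(y)=17·(y−2) mod 26:
A(0): 17·(0−2)=-34≡18 → S
J(9): 17·(9−2)=119≡15 → P
Z(25): 17·(25−2)=391≡1 → B
S(18): 17·(18−2)=272≡12 → M
R(17): 17·(17−2)=255≡21 → V
D(3): 17·(3−2)=17 → R

SPBMVR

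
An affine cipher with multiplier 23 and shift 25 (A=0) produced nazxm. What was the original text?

The inverse of 23 mod 26 is 17, since 23·17=391≡1. Apply D(y)=17·(y−25) mod 26:
n(13): 17·(13−25)=-204≡4 → e
a(0): 17·(0−25)=-425≡17 → r
z(25): 17·(25−25)=0 → a
x(23): 17·(23−25)=-34≡18 → s
m(12): 17·(12−25)=-221≡13 → n

erasn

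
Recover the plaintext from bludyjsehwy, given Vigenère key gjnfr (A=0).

vchyhdjrcfs

Repeat the key across the ciphertext: gjnfrgjnfrg
b(1)−g(6): -5≡21 → v
l(11)−j(9): 2 → c
u(20)−n(13): 7 → h
d(3)−f(5): -2≡24 → y
y(24)−r(17): 7 → h
j(9)−g(6): 3 → d
s(18)−j(9): 9 → j
e(4)−n(13): -9≡17 → r
h(7)−f(5): 2 → c
w(22)−r(17): 5 → f
y(24)−g(6): 18 → s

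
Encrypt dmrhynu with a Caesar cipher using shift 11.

d(3): 3+11=14 → o
m(12): 12+11=23 → x
r(17): 17+11=28≡2 → c
h(7): 7+11=18 → s
y(24): 24+11=35≡9 → j
n(13): 13+11=24 → y
u(20): 20+11=31≡5 → f

oxcsjyf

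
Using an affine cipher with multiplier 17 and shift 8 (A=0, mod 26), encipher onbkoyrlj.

o(14): 17·14+8=246≡12 → m
n(13): 17·13+8=229≡21 → v
b(1): 17·1+8=25 → z
k(10): 17·10+8=178≡22 → w
o(14): 17·14+8=246≡12 → m
y(24): 17·24+8=416≡0 → a
r(17): 17·17+8=297≡11 → l
l(11): 17·11+8=195≡13 → n
j(9): 17·9+8=161≡5 → f

mvzwmalnf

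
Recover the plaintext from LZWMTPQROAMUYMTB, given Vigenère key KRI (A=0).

BIOCCHGAGQVMOVLR

Repeat the key across the ciphertext: KRIKRIKRIKRIKRIK
L(11)−K(10): 1 → B
Z(25)−R(17): 8 → I
W(22)−I(8): 14 → O
M(12)−K(10): 2 → C
T(19)−R(17): 2 → C
P(15)−I(8): 7 → H
Q(16)−K(10): 6 → G
R(17)−R(17): 0 → A
O(14)−I(8): 6 → G
A(0)−K(10): -10≡16 → Q
M(12)−R(17): -5≡21 → V
U(20)−I(8): 12 → M
Y(24)−K(10): 14 → O
M(12)−R(17): -5≡21 → V
T(19)−I(8): 11 → L
B(1)−K(10): -9≡17 → R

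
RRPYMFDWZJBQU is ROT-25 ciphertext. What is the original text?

SSQZNGEXAKCRV

R(17): 17−25=-8≡18 → S
R(17): 17−25=-8≡18 → S
P(15): 15−25=-10≡16 → Q
Y(24): 24−25=-1≡25 → Z
M(12): 12−25=-13≡13 → N
F(5): 5−25=-20≡6 → G
D(3): 3−25=-22≡4 → E
W(22): 22−25=-3≡23 → X
Z(25): 25−25=0 → A
J(9): 9−25=-16≡10 → K
B(1): 1−25=-24≡2 → C
Q(16): 16−25=-9≡17 → R
U(20): 20−25=-5≡21 → V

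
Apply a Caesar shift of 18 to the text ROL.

JGD

R(17): 17+18=35≡9 → J
O(14): 14+18=32≡6 → G
L(11): 11+18=29≡3 → D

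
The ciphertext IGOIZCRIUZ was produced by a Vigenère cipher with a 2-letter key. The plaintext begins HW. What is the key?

BK

Subtract each crib letter from the matching ciphertext letter (mod 26):
I(8)−H(7)=1 → B
G(6)−W(22)=-16≡10 → K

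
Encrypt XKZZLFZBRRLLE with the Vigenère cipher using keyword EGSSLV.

BQRRWADHJJWGI

Repeat the key across the message: EGSSLVEGSSLVE
X(23)+E(4): 27≡1 → B
K(10)+G(6): 16 → Q
Z(25)+S(18): 43≡17 → R
Z(25)+S(18): 43≡17 → R
L(11)+L(11): 22 → W
F(5)+V(21): 26≡0 → A
Z(25)+E(4): 29≡3 → D
B(1)+G(6): 7 → H
R(17)+S(18): 35≡9 → J
R(17)+S(18): 35≡9 → J
L(11)+L(11): 22 → W
L(11)+V(21): 32≡6 → G
E(4)+E(4): 8 → I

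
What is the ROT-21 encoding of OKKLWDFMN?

O(14): 14+21=35≡9 → J
K(10): 10+21=31≡5 → F
K(10): 10+21=31≡5 → F
L(11): 11+21=32≡6 → G
W(22): 22+21=43≡17 → R
D(3): 3+21=24 → Y
F(5): 5+21=26≡0 → A
M(12): 12+21=33≡7 → H
N(13): 13+21=34≡8 → I

JFFGRYAHI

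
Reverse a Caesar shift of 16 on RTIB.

R(17): 17−16=1 → B
T(19): 19−16=3 → D
I(8): 8−16=-8≡18 → S
B(1): 1−16=-15≡11 → L

BDSL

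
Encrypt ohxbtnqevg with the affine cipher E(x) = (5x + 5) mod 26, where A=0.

xoqkwshzgj

o(14): 5·14+5=75≡23 → x
h(7): 5·7+5=40≡14 → o
x(23): 5·23+5=120≡16 → q
b(1): 5·1+5=10 → k
t(19): 5·19+5=100≡22 → w
n(13): 5·13+5=70≡18 → s
q(16): 5·16+5=85≡7 → h
e(4): 5·4+5=25 → z
v(21): 5·21+5=110≡6 → g
g(6): 5·6+5=35≡9 → j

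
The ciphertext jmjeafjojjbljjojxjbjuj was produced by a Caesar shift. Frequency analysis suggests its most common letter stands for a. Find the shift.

The most frequent ciphertext letter is j (appears 11 times).
j is position 9; a is position 0.
Shift = 9.

9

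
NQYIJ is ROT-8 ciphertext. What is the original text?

FIQAB

N(13): 13−8=5 → F
Q(16): 16−8=8 → I
Y(24): 24−8=16 → Q
I(8): 8−8=0 → A
J(9): 9−8=1 → B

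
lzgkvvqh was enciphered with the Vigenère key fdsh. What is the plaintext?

gwodqsya

Repeat the key across the ciphertext: fdshfdsh
l(11)−f(5): 6 → g
z(25)−d(3): 22 → w
g(6)−s(18): -12≡14 → o
k(10)−h(7): 3 → d
v(21)−f(5): 16 → q
v(21)−d(3): 18 → s
q(16)−s(18): -2≡24 → y
h(7)−h(7): 0 → a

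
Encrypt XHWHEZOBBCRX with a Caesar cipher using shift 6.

X(23): 23+6=29≡3 → D
H(7): 7+6=13 → N
W(22): 22+6=28≡2 → C
H(7): 7+6=13 → N
E(4): 4+6=10 → K
Z(25): 25+6=31≡5 → F
O(14): 14+6=20 → U
B(1): 1+6=7 → H
B(1): 1+6=7 → H
C(2): 2+6=8 → I
R(17): 17+6=23 → X
X(23): 23+6=29≡3 → D

DNCNKFUHHIXD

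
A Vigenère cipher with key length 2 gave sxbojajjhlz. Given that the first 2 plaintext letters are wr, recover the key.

Subtract each crib letter from the matching ciphertext letter (mod 26):
s(18)−w(22)=-4≡22 → w
x(23)−r(17)=6 → g

wg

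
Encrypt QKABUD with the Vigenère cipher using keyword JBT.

ZLTKVW

Repeat the key across the message: JBTJBT
Q(16)+J(9): 25 → Z
K(10)+B(1): 11 → L
A(0)+T(19): 19 → T
B(1)+J(9): 10 → K
U(20)+B(1): 21 → V
D(3)+T(19): 22 → W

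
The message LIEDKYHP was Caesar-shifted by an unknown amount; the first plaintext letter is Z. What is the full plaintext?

ZWSRYMVD

From the crib: L(11)−Z(25)=-14≡12, so the shift is 12.
Subtract 12 from each ciphertext letter:
L(11): 11−12=-1≡25 → Z
I(8): 8−12=-4≡22 → W
E(4): 4−12=-8≡18 → S
D(3): 3−12=-9≡17 → R
K(10): 10−12=-2≡24 → Y
Y(24): 24−12=12 → M
H(7): 7−12=-5≡21 → V
P(15): 15−12=3 → D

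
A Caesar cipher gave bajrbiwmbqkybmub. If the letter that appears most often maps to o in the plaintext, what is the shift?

13

The most frequent ciphertext letter is b (appears 5 times).
b is position 1; o is position 14.
Shift = -13≡13.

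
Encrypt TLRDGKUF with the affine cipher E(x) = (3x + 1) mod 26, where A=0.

GIAKTFJQ

T(19): 3·19+1=58≡6 → G
L(11): 3·11+1=34≡8 → I
R(17): 3·17+1=52≡0 → A
D(3): 3·3+1=10 → K
G(6): 3·6+1=19 → T
K(10): 3·10+1=31≡5 → F
U(20): 3·20+1=61≡9 → J
F(5): 3·5+1=16 → Q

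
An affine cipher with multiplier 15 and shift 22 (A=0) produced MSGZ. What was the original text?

The inverse of 15 mod 26 is 7, since 15·7=105≡1. Apply D(y)=7·(y−22) mod 26:
M(12): 7·(12−22)=-70≡8 → I
S(18): 7·(18−22)=-28≡24 → Y
G(6): 7·(6−22)=-112≡18 → S
Z(25): 7·(25−22)=21 → V

IYSV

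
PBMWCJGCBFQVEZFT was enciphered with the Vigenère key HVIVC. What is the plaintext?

IGEBACLUGDJAWEDM

Repeat the key across the ciphertext: HVIVCHVIVCHVIVCH
P(15)−H(7): 8 → I
B(1)−V(21): -20≡6 → G
M(12)−I(8): 4 → E
W(22)−V(21): 1 → B
C(2)−C(2): 0 → A
J(9)−H(7): 2 → C
G(6)−V(21): -15≡11 → L
C(2)−I(8): -6≡20 → U
B(1)−V(21): -20≡6 → G
F(5)−C(2): 3 → D
Q(16)−H(7): 9 → J
V(21)−V(21): 0 → A
E(4)−I(8): -4≡22 → W
Z(25)−V(21): 4 → E
F(5)−C(2): 3 → D
T(19)−H(7): 12 → M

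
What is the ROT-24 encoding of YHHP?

WFFN

Y(24): 24+24=48≡22 → W
H(7): 7+24=31≡5 → F
H(7): 7+24=31≡5 → F
P(15): 15+24=39≡13 → N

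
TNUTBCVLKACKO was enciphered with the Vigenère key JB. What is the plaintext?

Repeat the key across the ciphertext: JBJBJBJBJBJBJ
T(19)−J(9): 10 → K
N(13)−B(1): 12 → M
U(20)−J(9): 11 → L
T(19)−B(1): 18 → S
B(1)−J(9): -8≡18 → S
C(2)−B(1): 1 → B
V(21)−J(9): 12 → M
L(11)−B(1): 10 → K
K(10)−J(9): 1 → B
A(0)−B(1): -1≡25 → Z
C(2)−J(9): -7≡19 → T
K(10)−B(1): 9 → J
O(14)−J(9): 5 → F

KMLSSBMKBZTJF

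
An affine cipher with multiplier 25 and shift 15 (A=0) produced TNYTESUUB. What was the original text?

WCRWLXVVO

The inverse of 25 mod 26 is 25, since 25·25=625≡1. Apply D(y)=25·(y−15) mod 26:
T(19): 25·(19−15)=100≡22 → W
N(13): 25·(13−15)=-50≡2 → C
Y(24): 25·(24−15)=225≡17 → R
T(19): 25·(19−15)=100≡22 → W
E(4): 25·(4−15)=-275≡11 → L
S(18): 25·(18−15)=75≡23 → X
U(20): 25·(20−15)=125≡21 → V
U(20): 25·(20−15)=125≡21 → V
B(1): 25·(1−15)=-350≡14 → O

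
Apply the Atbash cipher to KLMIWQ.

K(10) → P(15)
L(11) → O(14)
M(12) → N(13)
I(8) → R(17)
W(22) → D(3)
Q(16) → J(9)

PONRDJ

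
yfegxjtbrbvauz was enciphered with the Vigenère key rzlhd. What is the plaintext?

hgtzusuqkyebjs

Repeat the key across the ciphertext: rzlhdrzlhdrzlh
y(24)−r(17): 7 → h
f(5)−z(25): -20≡6 → g
e(4)−l(11): -7≡19 → t
g(6)−h(7): -1≡25 → z
x(23)−d(3): 20 → u
j(9)−r(17): -8≡18 → s
t(19)−z(25): -6≡20 → u
b(1)−l(11): -10≡16 → q
r(17)−h(7): 10 → k
b(1)−d(3): -2≡24 → y
v(21)−r(17): 4 → e
a(0)−z(25): -25≡1 → b
u(20)−l(11): 9 → j
z(25)−h(7): 18 → s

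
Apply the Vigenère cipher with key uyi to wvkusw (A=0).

Repeat the key across the message: uyiuyi
w(22)+u(20): 42≡16 → q
v(21)+y(24): 45≡19 → t
k(10)+i(8): 18 → s
u(20)+u(20): 40≡14 → o
s(18)+y(24): 42≡16 → q
w(22)+i(8): 30≡4 → e

qtsoqe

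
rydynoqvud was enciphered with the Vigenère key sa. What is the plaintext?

Repeat the key across the ciphertext: sasasasasa
r(17)−s(18): -1≡25 → z
y(24)−a(0): 24 → y
d(3)−s(18): -15≡11 → l
y(24)−a(0): 24 → y
n(13)−s(18): -5≡21 → v
o(14)−a(0): 14 → o
q(16)−s(18): -2≡24 → y
v(21)−a(0): 21 → v
u(20)−s(18): 2 → c
d(3)−a(0): 3 → d

zylyvoyvcd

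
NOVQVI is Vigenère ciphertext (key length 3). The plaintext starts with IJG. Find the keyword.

Subtract each crib letter from the matching ciphertext letter (mod 26):
N(13)−I(8)=5 → F
O(14)−J(9)=5 → F
V(21)−G(6)=15 → P

FFP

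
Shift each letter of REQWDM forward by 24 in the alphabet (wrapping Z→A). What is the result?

PCOUBK

R(17): 17+24=41≡15 → P
E(4): 4+24=28≡2 → C
Q(16): 16+24=40≡14 → O
W(22): 22+24=46≡20 → U
D(3): 3+24=27≡1 → B
M(12): 12+24=36≡10 → K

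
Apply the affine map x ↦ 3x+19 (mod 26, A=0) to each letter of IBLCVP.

RWAZEM

I(8): 3·8+19=43≡17 → R
B(1): 3·1+19=22 → W
L(11): 3·11+19=52≡0 → A
C(2): 3·2+19=25 → Z
V(21): 3·21+19=82≡4 → E
P(15): 3·15+19=64≡12 → M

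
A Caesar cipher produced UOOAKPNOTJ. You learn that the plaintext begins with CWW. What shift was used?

From the crib: U(20)−C(2)=18, so the shift is 18.

18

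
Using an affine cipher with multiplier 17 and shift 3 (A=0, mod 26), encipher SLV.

XIW

S(18): 17·18+3=309≡23 → X
L(11): 17·11+3=190≡8 → I
V(21): 17·21+3=360≡22 → W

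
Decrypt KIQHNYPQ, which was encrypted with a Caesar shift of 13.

XVDUALCD

K(10): 10−13=-3≡23 → X
I(8): 8−13=-5≡21 → V
Q(16): 16−13=3 → D
H(7): 7−13=-6≡20 → U
N(13): 13−13=0 → A
Y(24): 24−13=11 → L
P(15): 15−13=2 → C
Q(16): 16−13=3 → D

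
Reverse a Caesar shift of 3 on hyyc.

h(7): 7−3=4 → e
y(24): 24−3=21 → v
y(24): 24−3=21 → v
c(2): 2−3=-1≡25 → z

evvz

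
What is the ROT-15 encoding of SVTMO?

S(18): 18+15=33≡7 → H
V(21): 21+15=36≡10 → K
T(19): 19+15=34≡8 → I
M(12): 12+15=27≡1 → B
O(14): 14+15=29≡3 → D

HKIBD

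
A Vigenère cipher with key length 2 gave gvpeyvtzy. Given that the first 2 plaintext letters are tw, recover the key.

Subtract each crib letter from the matching ciphertext letter (mod 26):
g(6)−t(19)=-13≡13 → n
v(21)−w(22)=-1≡25 → z

nz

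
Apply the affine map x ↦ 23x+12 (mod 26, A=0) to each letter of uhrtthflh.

ernhhrxfr

u(20): 23·20+12=472≡4 → e
h(7): 23·7+12=173≡17 → r
r(17): 23·17+12=403≡13 → n
t(19): 23·19+12=449≡7 → h
t(19): 23·19+12=449≡7 → h
h(7): 23·7+12=173≡17 → r
f(5): 23·5+12=127≡23 → x
l(11): 23·11+12=265≡5 → f
h(7): 23·7+12=173≡17 → r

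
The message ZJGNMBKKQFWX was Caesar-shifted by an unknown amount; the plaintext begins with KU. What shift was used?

From the crib: Z(25)−K(10)=15, so the shift is 15.

15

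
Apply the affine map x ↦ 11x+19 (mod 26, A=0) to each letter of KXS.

K(10): 11·10+19=129≡25 → Z
X(23): 11·23+19=272≡12 → M
S(18): 11·18+19=217≡9 → J

ZMJ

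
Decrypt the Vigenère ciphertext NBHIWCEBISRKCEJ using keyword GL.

HQBXQRYQCHLZWTD

Repeat the key across the ciphertext: GLGLGLGLGLGLGLG
N(13)−G(6): 7 → H
B(1)−L(11): -10≡16 → Q
H(7)−G(6): 1 → B
I(8)−L(11): -3≡23 → X
W(22)−G(6): 16 → Q
C(2)−L(11): -9≡17 → R
E(4)−G(6): -2≡24 → Y
B(1)−L(11): -10≡16 → Q
I(8)−G(6): 2 → C
S(18)−L(11): 7 → H
R(17)−G(6): 11 → L
K(10)−L(11): -1≡25 → Z
C(2)−G(6): -4≡22 → W
E(4)−L(11): -7≡19 → T
J(9)−G(6): 3 → D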